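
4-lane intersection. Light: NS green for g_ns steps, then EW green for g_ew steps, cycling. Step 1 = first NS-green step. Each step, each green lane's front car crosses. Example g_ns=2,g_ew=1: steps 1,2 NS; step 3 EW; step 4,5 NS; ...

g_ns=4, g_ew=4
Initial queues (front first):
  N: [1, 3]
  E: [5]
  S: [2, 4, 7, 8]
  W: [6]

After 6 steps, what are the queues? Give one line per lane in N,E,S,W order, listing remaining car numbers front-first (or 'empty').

Step 1 [NS]: N:car1-GO,E:wait,S:car2-GO,W:wait | queues: N=1 E=1 S=3 W=1
Step 2 [NS]: N:car3-GO,E:wait,S:car4-GO,W:wait | queues: N=0 E=1 S=2 W=1
Step 3 [NS]: N:empty,E:wait,S:car7-GO,W:wait | queues: N=0 E=1 S=1 W=1
Step 4 [NS]: N:empty,E:wait,S:car8-GO,W:wait | queues: N=0 E=1 S=0 W=1
Step 5 [EW]: N:wait,E:car5-GO,S:wait,W:car6-GO | queues: N=0 E=0 S=0 W=0

N: empty
E: empty
S: empty
W: empty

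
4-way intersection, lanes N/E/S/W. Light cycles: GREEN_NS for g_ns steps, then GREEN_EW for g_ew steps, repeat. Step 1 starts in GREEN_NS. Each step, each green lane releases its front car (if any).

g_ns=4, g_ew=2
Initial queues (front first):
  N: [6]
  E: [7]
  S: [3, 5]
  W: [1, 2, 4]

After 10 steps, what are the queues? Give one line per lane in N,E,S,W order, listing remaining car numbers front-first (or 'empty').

Step 1 [NS]: N:car6-GO,E:wait,S:car3-GO,W:wait | queues: N=0 E=1 S=1 W=3
Step 2 [NS]: N:empty,E:wait,S:car5-GO,W:wait | queues: N=0 E=1 S=0 W=3
Step 3 [NS]: N:empty,E:wait,S:empty,W:wait | queues: N=0 E=1 S=0 W=3
Step 4 [NS]: N:empty,E:wait,S:empty,W:wait | queues: N=0 E=1 S=0 W=3
Step 5 [EW]: N:wait,E:car7-GO,S:wait,W:car1-GO | queues: N=0 E=0 S=0 W=2
Step 6 [EW]: N:wait,E:empty,S:wait,W:car2-GO | queues: N=0 E=0 S=0 W=1
Step 7 [NS]: N:empty,E:wait,S:empty,W:wait | queues: N=0 E=0 S=0 W=1
Step 8 [NS]: N:empty,E:wait,S:empty,W:wait | queues: N=0 E=0 S=0 W=1
Step 9 [NS]: N:empty,E:wait,S:empty,W:wait | queues: N=0 E=0 S=0 W=1
Step 10 [NS]: N:empty,E:wait,S:empty,W:wait | queues: N=0 E=0 S=0 W=1

N: empty
E: empty
S: empty
W: 4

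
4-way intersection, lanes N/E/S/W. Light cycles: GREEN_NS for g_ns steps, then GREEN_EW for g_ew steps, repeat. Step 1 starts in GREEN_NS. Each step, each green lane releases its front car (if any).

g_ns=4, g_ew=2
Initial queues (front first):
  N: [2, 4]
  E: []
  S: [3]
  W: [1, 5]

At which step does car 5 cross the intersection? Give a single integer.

Step 1 [NS]: N:car2-GO,E:wait,S:car3-GO,W:wait | queues: N=1 E=0 S=0 W=2
Step 2 [NS]: N:car4-GO,E:wait,S:empty,W:wait | queues: N=0 E=0 S=0 W=2
Step 3 [NS]: N:empty,E:wait,S:empty,W:wait | queues: N=0 E=0 S=0 W=2
Step 4 [NS]: N:empty,E:wait,S:empty,W:wait | queues: N=0 E=0 S=0 W=2
Step 5 [EW]: N:wait,E:empty,S:wait,W:car1-GO | queues: N=0 E=0 S=0 W=1
Step 6 [EW]: N:wait,E:empty,S:wait,W:car5-GO | queues: N=0 E=0 S=0 W=0
Car 5 crosses at step 6

6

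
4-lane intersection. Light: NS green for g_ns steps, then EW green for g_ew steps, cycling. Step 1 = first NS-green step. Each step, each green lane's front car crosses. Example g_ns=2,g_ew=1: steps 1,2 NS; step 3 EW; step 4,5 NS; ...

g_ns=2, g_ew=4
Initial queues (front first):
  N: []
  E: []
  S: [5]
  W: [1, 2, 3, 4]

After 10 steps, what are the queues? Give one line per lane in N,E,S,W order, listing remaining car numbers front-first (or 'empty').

Step 1 [NS]: N:empty,E:wait,S:car5-GO,W:wait | queues: N=0 E=0 S=0 W=4
Step 2 [NS]: N:empty,E:wait,S:empty,W:wait | queues: N=0 E=0 S=0 W=4
Step 3 [EW]: N:wait,E:empty,S:wait,W:car1-GO | queues: N=0 E=0 S=0 W=3
Step 4 [EW]: N:wait,E:empty,S:wait,W:car2-GO | queues: N=0 E=0 S=0 W=2
Step 5 [EW]: N:wait,E:empty,S:wait,W:car3-GO | queues: N=0 E=0 S=0 W=1
Step 6 [EW]: N:wait,E:empty,S:wait,W:car4-GO | queues: N=0 E=0 S=0 W=0

N: empty
E: empty
S: empty
W: empty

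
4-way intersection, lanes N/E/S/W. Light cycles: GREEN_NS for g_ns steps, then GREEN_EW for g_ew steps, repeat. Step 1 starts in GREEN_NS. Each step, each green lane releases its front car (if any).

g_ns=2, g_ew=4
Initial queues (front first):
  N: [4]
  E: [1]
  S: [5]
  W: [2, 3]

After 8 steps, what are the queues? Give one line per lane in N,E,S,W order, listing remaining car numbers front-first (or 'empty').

Step 1 [NS]: N:car4-GO,E:wait,S:car5-GO,W:wait | queues: N=0 E=1 S=0 W=2
Step 2 [NS]: N:empty,E:wait,S:empty,W:wait | queues: N=0 E=1 S=0 W=2
Step 3 [EW]: N:wait,E:car1-GO,S:wait,W:car2-GO | queues: N=0 E=0 S=0 W=1
Step 4 [EW]: N:wait,E:empty,S:wait,W:car3-GO | queues: N=0 E=0 S=0 W=0

N: empty
E: empty
S: empty
W: empty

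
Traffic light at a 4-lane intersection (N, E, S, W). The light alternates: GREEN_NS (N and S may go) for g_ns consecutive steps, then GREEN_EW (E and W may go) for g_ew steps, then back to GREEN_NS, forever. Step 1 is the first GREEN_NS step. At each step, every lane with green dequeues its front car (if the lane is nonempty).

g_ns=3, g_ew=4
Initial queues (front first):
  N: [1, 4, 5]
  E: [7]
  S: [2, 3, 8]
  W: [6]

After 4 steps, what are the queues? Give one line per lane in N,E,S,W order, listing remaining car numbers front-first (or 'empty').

Step 1 [NS]: N:car1-GO,E:wait,S:car2-GO,W:wait | queues: N=2 E=1 S=2 W=1
Step 2 [NS]: N:car4-GO,E:wait,S:car3-GO,W:wait | queues: N=1 E=1 S=1 W=1
Step 3 [NS]: N:car5-GO,E:wait,S:car8-GO,W:wait | queues: N=0 E=1 S=0 W=1
Step 4 [EW]: N:wait,E:car7-GO,S:wait,W:car6-GO | queues: N=0 E=0 S=0 W=0

N: empty
E: empty
S: empty
W: empty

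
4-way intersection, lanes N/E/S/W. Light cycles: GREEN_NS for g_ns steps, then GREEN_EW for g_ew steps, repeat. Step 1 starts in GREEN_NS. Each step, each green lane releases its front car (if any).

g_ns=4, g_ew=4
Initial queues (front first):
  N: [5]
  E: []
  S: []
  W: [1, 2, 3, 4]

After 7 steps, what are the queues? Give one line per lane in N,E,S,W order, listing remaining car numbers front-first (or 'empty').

Step 1 [NS]: N:car5-GO,E:wait,S:empty,W:wait | queues: N=0 E=0 S=0 W=4
Step 2 [NS]: N:empty,E:wait,S:empty,W:wait | queues: N=0 E=0 S=0 W=4
Step 3 [NS]: N:empty,E:wait,S:empty,W:wait | queues: N=0 E=0 S=0 W=4
Step 4 [NS]: N:empty,E:wait,S:empty,W:wait | queues: N=0 E=0 S=0 W=4
Step 5 [EW]: N:wait,E:empty,S:wait,W:car1-GO | queues: N=0 E=0 S=0 W=3
Step 6 [EW]: N:wait,E:empty,S:wait,W:car2-GO | queues: N=0 E=0 S=0 W=2
Step 7 [EW]: N:wait,E:empty,S:wait,W:car3-GO | queues: N=0 E=0 S=0 W=1

N: empty
E: empty
S: empty
W: 4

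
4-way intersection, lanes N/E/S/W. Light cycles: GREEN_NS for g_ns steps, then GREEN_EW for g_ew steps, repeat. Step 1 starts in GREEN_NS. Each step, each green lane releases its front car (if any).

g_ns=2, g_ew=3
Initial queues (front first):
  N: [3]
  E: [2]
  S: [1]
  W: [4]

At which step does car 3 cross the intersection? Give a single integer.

Step 1 [NS]: N:car3-GO,E:wait,S:car1-GO,W:wait | queues: N=0 E=1 S=0 W=1
Step 2 [NS]: N:empty,E:wait,S:empty,W:wait | queues: N=0 E=1 S=0 W=1
Step 3 [EW]: N:wait,E:car2-GO,S:wait,W:car4-GO | queues: N=0 E=0 S=0 W=0
Car 3 crosses at step 1

1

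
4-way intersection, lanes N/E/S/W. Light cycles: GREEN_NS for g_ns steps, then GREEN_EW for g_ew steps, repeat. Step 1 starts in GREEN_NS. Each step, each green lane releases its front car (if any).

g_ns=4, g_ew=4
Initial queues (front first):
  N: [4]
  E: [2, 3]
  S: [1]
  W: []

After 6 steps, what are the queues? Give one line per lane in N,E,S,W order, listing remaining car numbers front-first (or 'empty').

Step 1 [NS]: N:car4-GO,E:wait,S:car1-GO,W:wait | queues: N=0 E=2 S=0 W=0
Step 2 [NS]: N:empty,E:wait,S:empty,W:wait | queues: N=0 E=2 S=0 W=0
Step 3 [NS]: N:empty,E:wait,S:empty,W:wait | queues: N=0 E=2 S=0 W=0
Step 4 [NS]: N:empty,E:wait,S:empty,W:wait | queues: N=0 E=2 S=0 W=0
Step 5 [EW]: N:wait,E:car2-GO,S:wait,W:empty | queues: N=0 E=1 S=0 W=0
Step 6 [EW]: N:wait,E:car3-GO,S:wait,W:empty | queues: N=0 E=0 S=0 W=0

N: empty
E: empty
S: empty
W: empty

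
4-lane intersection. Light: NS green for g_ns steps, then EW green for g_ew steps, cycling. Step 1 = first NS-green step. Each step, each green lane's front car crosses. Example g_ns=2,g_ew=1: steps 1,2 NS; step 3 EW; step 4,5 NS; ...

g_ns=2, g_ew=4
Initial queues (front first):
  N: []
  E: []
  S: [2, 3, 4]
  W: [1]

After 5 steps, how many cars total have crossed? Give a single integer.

Step 1 [NS]: N:empty,E:wait,S:car2-GO,W:wait | queues: N=0 E=0 S=2 W=1
Step 2 [NS]: N:empty,E:wait,S:car3-GO,W:wait | queues: N=0 E=0 S=1 W=1
Step 3 [EW]: N:wait,E:empty,S:wait,W:car1-GO | queues: N=0 E=0 S=1 W=0
Step 4 [EW]: N:wait,E:empty,S:wait,W:empty | queues: N=0 E=0 S=1 W=0
Step 5 [EW]: N:wait,E:empty,S:wait,W:empty | queues: N=0 E=0 S=1 W=0
Cars crossed by step 5: 3

Answer: 3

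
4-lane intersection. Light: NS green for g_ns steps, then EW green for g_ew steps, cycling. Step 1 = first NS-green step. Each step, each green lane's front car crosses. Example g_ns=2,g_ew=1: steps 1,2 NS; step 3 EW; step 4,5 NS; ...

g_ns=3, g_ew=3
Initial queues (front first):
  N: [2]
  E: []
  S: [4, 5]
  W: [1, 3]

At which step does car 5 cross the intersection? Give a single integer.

Step 1 [NS]: N:car2-GO,E:wait,S:car4-GO,W:wait | queues: N=0 E=0 S=1 W=2
Step 2 [NS]: N:empty,E:wait,S:car5-GO,W:wait | queues: N=0 E=0 S=0 W=2
Step 3 [NS]: N:empty,E:wait,S:empty,W:wait | queues: N=0 E=0 S=0 W=2
Step 4 [EW]: N:wait,E:empty,S:wait,W:car1-GO | queues: N=0 E=0 S=0 W=1
Step 5 [EW]: N:wait,E:empty,S:wait,W:car3-GO | queues: N=0 E=0 S=0 W=0
Car 5 crosses at step 2

2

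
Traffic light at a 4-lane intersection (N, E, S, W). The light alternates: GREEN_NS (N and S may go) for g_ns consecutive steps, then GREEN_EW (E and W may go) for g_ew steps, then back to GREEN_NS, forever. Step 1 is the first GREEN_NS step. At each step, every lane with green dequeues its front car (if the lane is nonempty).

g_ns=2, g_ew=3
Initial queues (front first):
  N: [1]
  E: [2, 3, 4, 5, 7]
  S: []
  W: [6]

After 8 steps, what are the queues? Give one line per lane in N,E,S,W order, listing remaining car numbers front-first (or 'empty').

Step 1 [NS]: N:car1-GO,E:wait,S:empty,W:wait | queues: N=0 E=5 S=0 W=1
Step 2 [NS]: N:empty,E:wait,S:empty,W:wait | queues: N=0 E=5 S=0 W=1
Step 3 [EW]: N:wait,E:car2-GO,S:wait,W:car6-GO | queues: N=0 E=4 S=0 W=0
Step 4 [EW]: N:wait,E:car3-GO,S:wait,W:empty | queues: N=0 E=3 S=0 W=0
Step 5 [EW]: N:wait,E:car4-GO,S:wait,W:empty | queues: N=0 E=2 S=0 W=0
Step 6 [NS]: N:empty,E:wait,S:empty,W:wait | queues: N=0 E=2 S=0 W=0
Step 7 [NS]: N:empty,E:wait,S:empty,W:wait | queues: N=0 E=2 S=0 W=0
Step 8 [EW]: N:wait,E:car5-GO,S:wait,W:empty | queues: N=0 E=1 S=0 W=0

N: empty
E: 7
S: empty
W: empty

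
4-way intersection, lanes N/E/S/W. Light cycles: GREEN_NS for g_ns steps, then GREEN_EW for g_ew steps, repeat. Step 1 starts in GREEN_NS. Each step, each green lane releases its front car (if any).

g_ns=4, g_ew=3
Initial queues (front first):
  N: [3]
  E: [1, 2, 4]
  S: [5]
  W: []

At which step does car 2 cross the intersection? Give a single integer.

Step 1 [NS]: N:car3-GO,E:wait,S:car5-GO,W:wait | queues: N=0 E=3 S=0 W=0
Step 2 [NS]: N:empty,E:wait,S:empty,W:wait | queues: N=0 E=3 S=0 W=0
Step 3 [NS]: N:empty,E:wait,S:empty,W:wait | queues: N=0 E=3 S=0 W=0
Step 4 [NS]: N:empty,E:wait,S:empty,W:wait | queues: N=0 E=3 S=0 W=0
Step 5 [EW]: N:wait,E:car1-GO,S:wait,W:empty | queues: N=0 E=2 S=0 W=0
Step 6 [EW]: N:wait,E:car2-GO,S:wait,W:empty | queues: N=0 E=1 S=0 W=0
Step 7 [EW]: N:wait,E:car4-GO,S:wait,W:empty | queues: N=0 E=0 S=0 W=0
Car 2 crosses at step 6

6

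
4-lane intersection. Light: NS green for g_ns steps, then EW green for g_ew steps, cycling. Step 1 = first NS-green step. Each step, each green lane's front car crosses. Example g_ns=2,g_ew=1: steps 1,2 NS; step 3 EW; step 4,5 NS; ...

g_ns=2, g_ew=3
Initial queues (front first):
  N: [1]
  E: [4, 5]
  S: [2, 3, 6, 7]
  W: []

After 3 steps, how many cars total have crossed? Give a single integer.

Answer: 4

Derivation:
Step 1 [NS]: N:car1-GO,E:wait,S:car2-GO,W:wait | queues: N=0 E=2 S=3 W=0
Step 2 [NS]: N:empty,E:wait,S:car3-GO,W:wait | queues: N=0 E=2 S=2 W=0
Step 3 [EW]: N:wait,E:car4-GO,S:wait,W:empty | queues: N=0 E=1 S=2 W=0
Cars crossed by step 3: 4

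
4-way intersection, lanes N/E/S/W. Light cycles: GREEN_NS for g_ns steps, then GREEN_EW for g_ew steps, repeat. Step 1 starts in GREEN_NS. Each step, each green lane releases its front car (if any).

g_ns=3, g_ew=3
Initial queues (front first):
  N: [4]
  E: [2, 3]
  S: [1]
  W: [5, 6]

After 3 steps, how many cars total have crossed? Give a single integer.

Answer: 2

Derivation:
Step 1 [NS]: N:car4-GO,E:wait,S:car1-GO,W:wait | queues: N=0 E=2 S=0 W=2
Step 2 [NS]: N:empty,E:wait,S:empty,W:wait | queues: N=0 E=2 S=0 W=2
Step 3 [NS]: N:empty,E:wait,S:empty,W:wait | queues: N=0 E=2 S=0 W=2
Cars crossed by step 3: 2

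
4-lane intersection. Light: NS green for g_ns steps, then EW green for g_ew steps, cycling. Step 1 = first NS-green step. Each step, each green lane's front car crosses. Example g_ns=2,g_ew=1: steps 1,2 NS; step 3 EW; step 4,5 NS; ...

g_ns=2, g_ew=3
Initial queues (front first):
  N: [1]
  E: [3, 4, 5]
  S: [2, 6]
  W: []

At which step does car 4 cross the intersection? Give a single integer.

Step 1 [NS]: N:car1-GO,E:wait,S:car2-GO,W:wait | queues: N=0 E=3 S=1 W=0
Step 2 [NS]: N:empty,E:wait,S:car6-GO,W:wait | queues: N=0 E=3 S=0 W=0
Step 3 [EW]: N:wait,E:car3-GO,S:wait,W:empty | queues: N=0 E=2 S=0 W=0
Step 4 [EW]: N:wait,E:car4-GO,S:wait,W:empty | queues: N=0 E=1 S=0 W=0
Step 5 [EW]: N:wait,E:car5-GO,S:wait,W:empty | queues: N=0 E=0 S=0 W=0
Car 4 crosses at step 4

4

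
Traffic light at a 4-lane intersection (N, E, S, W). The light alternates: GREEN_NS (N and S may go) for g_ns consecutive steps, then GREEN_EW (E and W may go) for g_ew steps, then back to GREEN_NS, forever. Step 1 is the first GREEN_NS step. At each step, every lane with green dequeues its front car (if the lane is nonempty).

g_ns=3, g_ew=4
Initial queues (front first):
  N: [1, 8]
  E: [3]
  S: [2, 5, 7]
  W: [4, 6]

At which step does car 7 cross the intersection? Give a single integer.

Step 1 [NS]: N:car1-GO,E:wait,S:car2-GO,W:wait | queues: N=1 E=1 S=2 W=2
Step 2 [NS]: N:car8-GO,E:wait,S:car5-GO,W:wait | queues: N=0 E=1 S=1 W=2
Step 3 [NS]: N:empty,E:wait,S:car7-GO,W:wait | queues: N=0 E=1 S=0 W=2
Step 4 [EW]: N:wait,E:car3-GO,S:wait,W:car4-GO | queues: N=0 E=0 S=0 W=1
Step 5 [EW]: N:wait,E:empty,S:wait,W:car6-GO | queues: N=0 E=0 S=0 W=0
Car 7 crosses at step 3

3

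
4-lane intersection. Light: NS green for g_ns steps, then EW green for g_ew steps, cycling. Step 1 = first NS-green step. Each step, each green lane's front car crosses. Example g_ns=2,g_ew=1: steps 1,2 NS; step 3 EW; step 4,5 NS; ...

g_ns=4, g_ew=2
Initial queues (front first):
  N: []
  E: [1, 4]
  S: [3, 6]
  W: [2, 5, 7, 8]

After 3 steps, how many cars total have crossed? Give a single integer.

Answer: 2

Derivation:
Step 1 [NS]: N:empty,E:wait,S:car3-GO,W:wait | queues: N=0 E=2 S=1 W=4
Step 2 [NS]: N:empty,E:wait,S:car6-GO,W:wait | queues: N=0 E=2 S=0 W=4
Step 3 [NS]: N:empty,E:wait,S:empty,W:wait | queues: N=0 E=2 S=0 W=4
Cars crossed by step 3: 2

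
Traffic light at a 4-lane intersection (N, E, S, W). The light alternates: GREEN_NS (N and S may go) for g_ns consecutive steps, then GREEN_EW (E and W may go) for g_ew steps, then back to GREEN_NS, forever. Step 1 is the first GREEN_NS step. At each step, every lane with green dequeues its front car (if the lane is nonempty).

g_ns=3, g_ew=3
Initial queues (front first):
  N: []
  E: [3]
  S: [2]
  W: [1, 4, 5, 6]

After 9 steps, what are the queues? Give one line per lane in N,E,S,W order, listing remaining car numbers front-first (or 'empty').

Step 1 [NS]: N:empty,E:wait,S:car2-GO,W:wait | queues: N=0 E=1 S=0 W=4
Step 2 [NS]: N:empty,E:wait,S:empty,W:wait | queues: N=0 E=1 S=0 W=4
Step 3 [NS]: N:empty,E:wait,S:empty,W:wait | queues: N=0 E=1 S=0 W=4
Step 4 [EW]: N:wait,E:car3-GO,S:wait,W:car1-GO | queues: N=0 E=0 S=0 W=3
Step 5 [EW]: N:wait,E:empty,S:wait,W:car4-GO | queues: N=0 E=0 S=0 W=2
Step 6 [EW]: N:wait,E:empty,S:wait,W:car5-GO | queues: N=0 E=0 S=0 W=1
Step 7 [NS]: N:empty,E:wait,S:empty,W:wait | queues: N=0 E=0 S=0 W=1
Step 8 [NS]: N:empty,E:wait,S:empty,W:wait | queues: N=0 E=0 S=0 W=1
Step 9 [NS]: N:empty,E:wait,S:empty,W:wait | queues: N=0 E=0 S=0 W=1

N: empty
E: empty
S: empty
W: 6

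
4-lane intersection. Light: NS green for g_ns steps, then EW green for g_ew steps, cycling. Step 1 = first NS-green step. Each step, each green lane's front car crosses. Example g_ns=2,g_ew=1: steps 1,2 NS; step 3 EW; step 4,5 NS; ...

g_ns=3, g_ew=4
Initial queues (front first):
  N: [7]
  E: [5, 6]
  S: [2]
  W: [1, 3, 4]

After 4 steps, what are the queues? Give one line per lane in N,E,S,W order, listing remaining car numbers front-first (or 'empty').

Step 1 [NS]: N:car7-GO,E:wait,S:car2-GO,W:wait | queues: N=0 E=2 S=0 W=3
Step 2 [NS]: N:empty,E:wait,S:empty,W:wait | queues: N=0 E=2 S=0 W=3
Step 3 [NS]: N:empty,E:wait,S:empty,W:wait | queues: N=0 E=2 S=0 W=3
Step 4 [EW]: N:wait,E:car5-GO,S:wait,W:car1-GO | queues: N=0 E=1 S=0 W=2

N: empty
E: 6
S: empty
W: 3 4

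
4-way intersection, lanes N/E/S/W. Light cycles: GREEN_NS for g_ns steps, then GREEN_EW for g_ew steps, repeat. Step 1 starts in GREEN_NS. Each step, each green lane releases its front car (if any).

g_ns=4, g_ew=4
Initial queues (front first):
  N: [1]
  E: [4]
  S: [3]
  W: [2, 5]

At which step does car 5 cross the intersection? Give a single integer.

Step 1 [NS]: N:car1-GO,E:wait,S:car3-GO,W:wait | queues: N=0 E=1 S=0 W=2
Step 2 [NS]: N:empty,E:wait,S:empty,W:wait | queues: N=0 E=1 S=0 W=2
Step 3 [NS]: N:empty,E:wait,S:empty,W:wait | queues: N=0 E=1 S=0 W=2
Step 4 [NS]: N:empty,E:wait,S:empty,W:wait | queues: N=0 E=1 S=0 W=2
Step 5 [EW]: N:wait,E:car4-GO,S:wait,W:car2-GO | queues: N=0 E=0 S=0 W=1
Step 6 [EW]: N:wait,E:empty,S:wait,W:car5-GO | queues: N=0 E=0 S=0 W=0
Car 5 crosses at step 6

6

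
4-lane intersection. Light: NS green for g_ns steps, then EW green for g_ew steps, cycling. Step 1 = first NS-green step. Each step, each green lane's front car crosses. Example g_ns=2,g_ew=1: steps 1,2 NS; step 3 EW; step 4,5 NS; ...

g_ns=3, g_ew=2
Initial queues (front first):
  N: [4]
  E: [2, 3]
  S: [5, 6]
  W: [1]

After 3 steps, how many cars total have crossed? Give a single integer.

Step 1 [NS]: N:car4-GO,E:wait,S:car5-GO,W:wait | queues: N=0 E=2 S=1 W=1
Step 2 [NS]: N:empty,E:wait,S:car6-GO,W:wait | queues: N=0 E=2 S=0 W=1
Step 3 [NS]: N:empty,E:wait,S:empty,W:wait | queues: N=0 E=2 S=0 W=1
Cars crossed by step 3: 3

Answer: 3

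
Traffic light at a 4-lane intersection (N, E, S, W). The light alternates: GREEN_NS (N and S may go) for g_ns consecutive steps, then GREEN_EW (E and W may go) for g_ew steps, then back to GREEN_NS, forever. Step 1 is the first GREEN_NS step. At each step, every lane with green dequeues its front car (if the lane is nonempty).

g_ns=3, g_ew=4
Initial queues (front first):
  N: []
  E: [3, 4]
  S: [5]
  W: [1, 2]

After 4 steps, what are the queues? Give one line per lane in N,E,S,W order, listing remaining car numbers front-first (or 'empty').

Step 1 [NS]: N:empty,E:wait,S:car5-GO,W:wait | queues: N=0 E=2 S=0 W=2
Step 2 [NS]: N:empty,E:wait,S:empty,W:wait | queues: N=0 E=2 S=0 W=2
Step 3 [NS]: N:empty,E:wait,S:empty,W:wait | queues: N=0 E=2 S=0 W=2
Step 4 [EW]: N:wait,E:car3-GO,S:wait,W:car1-GO | queues: N=0 E=1 S=0 W=1

N: empty
E: 4
S: empty
W: 2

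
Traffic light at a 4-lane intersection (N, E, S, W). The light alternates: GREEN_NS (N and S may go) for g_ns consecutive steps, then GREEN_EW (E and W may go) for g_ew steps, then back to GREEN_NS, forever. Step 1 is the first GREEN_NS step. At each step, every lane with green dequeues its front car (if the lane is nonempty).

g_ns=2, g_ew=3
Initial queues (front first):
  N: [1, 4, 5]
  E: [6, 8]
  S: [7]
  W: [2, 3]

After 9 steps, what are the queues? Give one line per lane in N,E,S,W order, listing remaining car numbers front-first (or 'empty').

Step 1 [NS]: N:car1-GO,E:wait,S:car7-GO,W:wait | queues: N=2 E=2 S=0 W=2
Step 2 [NS]: N:car4-GO,E:wait,S:empty,W:wait | queues: N=1 E=2 S=0 W=2
Step 3 [EW]: N:wait,E:car6-GO,S:wait,W:car2-GO | queues: N=1 E=1 S=0 W=1
Step 4 [EW]: N:wait,E:car8-GO,S:wait,W:car3-GO | queues: N=1 E=0 S=0 W=0
Step 5 [EW]: N:wait,E:empty,S:wait,W:empty | queues: N=1 E=0 S=0 W=0
Step 6 [NS]: N:car5-GO,E:wait,S:empty,W:wait | queues: N=0 E=0 S=0 W=0

N: empty
E: empty
S: empty
W: empty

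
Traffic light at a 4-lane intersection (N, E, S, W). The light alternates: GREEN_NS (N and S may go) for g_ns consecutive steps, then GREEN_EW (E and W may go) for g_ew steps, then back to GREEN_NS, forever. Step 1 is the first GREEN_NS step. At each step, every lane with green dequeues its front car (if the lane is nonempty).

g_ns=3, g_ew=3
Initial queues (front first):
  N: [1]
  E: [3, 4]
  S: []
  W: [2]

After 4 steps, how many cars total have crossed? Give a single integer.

Step 1 [NS]: N:car1-GO,E:wait,S:empty,W:wait | queues: N=0 E=2 S=0 W=1
Step 2 [NS]: N:empty,E:wait,S:empty,W:wait | queues: N=0 E=2 S=0 W=1
Step 3 [NS]: N:empty,E:wait,S:empty,W:wait | queues: N=0 E=2 S=0 W=1
Step 4 [EW]: N:wait,E:car3-GO,S:wait,W:car2-GO | queues: N=0 E=1 S=0 W=0
Cars crossed by step 4: 3

Answer: 3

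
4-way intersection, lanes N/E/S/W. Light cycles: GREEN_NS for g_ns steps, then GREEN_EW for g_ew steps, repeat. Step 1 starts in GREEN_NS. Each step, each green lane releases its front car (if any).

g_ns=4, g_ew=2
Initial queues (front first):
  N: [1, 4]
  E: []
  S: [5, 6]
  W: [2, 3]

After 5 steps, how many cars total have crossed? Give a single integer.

Answer: 5

Derivation:
Step 1 [NS]: N:car1-GO,E:wait,S:car5-GO,W:wait | queues: N=1 E=0 S=1 W=2
Step 2 [NS]: N:car4-GO,E:wait,S:car6-GO,W:wait | queues: N=0 E=0 S=0 W=2
Step 3 [NS]: N:empty,E:wait,S:empty,W:wait | queues: N=0 E=0 S=0 W=2
Step 4 [NS]: N:empty,E:wait,S:empty,W:wait | queues: N=0 E=0 S=0 W=2
Step 5 [EW]: N:wait,E:empty,S:wait,W:car2-GO | queues: N=0 E=0 S=0 W=1
Cars crossed by step 5: 5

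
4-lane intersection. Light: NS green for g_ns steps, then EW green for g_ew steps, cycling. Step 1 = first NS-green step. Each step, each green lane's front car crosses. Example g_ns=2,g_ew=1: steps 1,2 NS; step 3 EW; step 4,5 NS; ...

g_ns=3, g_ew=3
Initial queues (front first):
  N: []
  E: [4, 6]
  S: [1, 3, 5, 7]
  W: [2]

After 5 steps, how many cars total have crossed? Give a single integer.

Answer: 6

Derivation:
Step 1 [NS]: N:empty,E:wait,S:car1-GO,W:wait | queues: N=0 E=2 S=3 W=1
Step 2 [NS]: N:empty,E:wait,S:car3-GO,W:wait | queues: N=0 E=2 S=2 W=1
Step 3 [NS]: N:empty,E:wait,S:car5-GO,W:wait | queues: N=0 E=2 S=1 W=1
Step 4 [EW]: N:wait,E:car4-GO,S:wait,W:car2-GO | queues: N=0 E=1 S=1 W=0
Step 5 [EW]: N:wait,E:car6-GO,S:wait,W:empty | queues: N=0 E=0 S=1 W=0
Cars crossed by step 5: 6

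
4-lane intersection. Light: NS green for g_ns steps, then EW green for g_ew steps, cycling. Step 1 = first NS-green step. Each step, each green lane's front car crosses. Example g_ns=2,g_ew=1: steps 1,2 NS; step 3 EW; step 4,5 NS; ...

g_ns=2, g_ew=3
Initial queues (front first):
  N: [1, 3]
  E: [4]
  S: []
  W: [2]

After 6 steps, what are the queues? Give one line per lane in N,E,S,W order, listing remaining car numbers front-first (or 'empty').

Step 1 [NS]: N:car1-GO,E:wait,S:empty,W:wait | queues: N=1 E=1 S=0 W=1
Step 2 [NS]: N:car3-GO,E:wait,S:empty,W:wait | queues: N=0 E=1 S=0 W=1
Step 3 [EW]: N:wait,E:car4-GO,S:wait,W:car2-GO | queues: N=0 E=0 S=0 W=0

N: empty
E: empty
S: empty
W: empty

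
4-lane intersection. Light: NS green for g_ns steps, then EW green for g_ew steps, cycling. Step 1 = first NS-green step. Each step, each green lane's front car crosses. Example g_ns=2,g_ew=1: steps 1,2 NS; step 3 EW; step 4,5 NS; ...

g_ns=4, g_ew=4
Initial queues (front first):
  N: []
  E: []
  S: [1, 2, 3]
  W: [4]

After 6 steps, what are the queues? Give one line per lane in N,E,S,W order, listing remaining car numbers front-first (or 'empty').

Step 1 [NS]: N:empty,E:wait,S:car1-GO,W:wait | queues: N=0 E=0 S=2 W=1
Step 2 [NS]: N:empty,E:wait,S:car2-GO,W:wait | queues: N=0 E=0 S=1 W=1
Step 3 [NS]: N:empty,E:wait,S:car3-GO,W:wait | queues: N=0 E=0 S=0 W=1
Step 4 [NS]: N:empty,E:wait,S:empty,W:wait | queues: N=0 E=0 S=0 W=1
Step 5 [EW]: N:wait,E:empty,S:wait,W:car4-GO | queues: N=0 E=0 S=0 W=0

N: empty
E: empty
S: empty
W: empty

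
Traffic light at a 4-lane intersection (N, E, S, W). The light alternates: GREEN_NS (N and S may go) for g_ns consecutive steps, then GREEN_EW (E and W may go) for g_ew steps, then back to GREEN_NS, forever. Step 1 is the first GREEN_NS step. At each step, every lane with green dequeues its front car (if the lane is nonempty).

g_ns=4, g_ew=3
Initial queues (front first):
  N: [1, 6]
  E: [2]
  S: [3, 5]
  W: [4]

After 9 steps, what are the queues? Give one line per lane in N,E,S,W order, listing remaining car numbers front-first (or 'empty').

Step 1 [NS]: N:car1-GO,E:wait,S:car3-GO,W:wait | queues: N=1 E=1 S=1 W=1
Step 2 [NS]: N:car6-GO,E:wait,S:car5-GO,W:wait | queues: N=0 E=1 S=0 W=1
Step 3 [NS]: N:empty,E:wait,S:empty,W:wait | queues: N=0 E=1 S=0 W=1
Step 4 [NS]: N:empty,E:wait,S:empty,W:wait | queues: N=0 E=1 S=0 W=1
Step 5 [EW]: N:wait,E:car2-GO,S:wait,W:car4-GO | queues: N=0 E=0 S=0 W=0

N: empty
E: empty
S: empty
W: empty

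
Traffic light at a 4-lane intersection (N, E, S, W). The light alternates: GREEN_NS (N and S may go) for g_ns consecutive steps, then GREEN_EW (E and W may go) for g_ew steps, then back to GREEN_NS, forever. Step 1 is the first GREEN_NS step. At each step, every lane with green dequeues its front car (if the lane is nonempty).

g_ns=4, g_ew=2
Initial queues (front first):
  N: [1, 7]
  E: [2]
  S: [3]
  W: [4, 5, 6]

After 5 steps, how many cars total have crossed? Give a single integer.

Step 1 [NS]: N:car1-GO,E:wait,S:car3-GO,W:wait | queues: N=1 E=1 S=0 W=3
Step 2 [NS]: N:car7-GO,E:wait,S:empty,W:wait | queues: N=0 E=1 S=0 W=3
Step 3 [NS]: N:empty,E:wait,S:empty,W:wait | queues: N=0 E=1 S=0 W=3
Step 4 [NS]: N:empty,E:wait,S:empty,W:wait | queues: N=0 E=1 S=0 W=3
Step 5 [EW]: N:wait,E:car2-GO,S:wait,W:car4-GO | queues: N=0 E=0 S=0 W=2
Cars crossed by step 5: 5

Answer: 5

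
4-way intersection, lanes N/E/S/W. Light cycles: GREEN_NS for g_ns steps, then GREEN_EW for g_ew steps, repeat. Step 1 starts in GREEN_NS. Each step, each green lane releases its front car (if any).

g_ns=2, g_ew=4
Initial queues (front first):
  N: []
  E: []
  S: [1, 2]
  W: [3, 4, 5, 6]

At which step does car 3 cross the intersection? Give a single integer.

Step 1 [NS]: N:empty,E:wait,S:car1-GO,W:wait | queues: N=0 E=0 S=1 W=4
Step 2 [NS]: N:empty,E:wait,S:car2-GO,W:wait | queues: N=0 E=0 S=0 W=4
Step 3 [EW]: N:wait,E:empty,S:wait,W:car3-GO | queues: N=0 E=0 S=0 W=3
Step 4 [EW]: N:wait,E:empty,S:wait,W:car4-GO | queues: N=0 E=0 S=0 W=2
Step 5 [EW]: N:wait,E:empty,S:wait,W:car5-GO | queues: N=0 E=0 S=0 W=1
Step 6 [EW]: N:wait,E:empty,S:wait,W:car6-GO | queues: N=0 E=0 S=0 W=0
Car 3 crosses at step 3

3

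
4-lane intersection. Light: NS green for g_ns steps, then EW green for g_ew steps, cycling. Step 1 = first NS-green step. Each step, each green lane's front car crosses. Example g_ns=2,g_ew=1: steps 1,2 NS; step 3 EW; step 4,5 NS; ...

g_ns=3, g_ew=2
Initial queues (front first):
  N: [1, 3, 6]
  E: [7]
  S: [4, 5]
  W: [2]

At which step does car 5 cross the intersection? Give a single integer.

Step 1 [NS]: N:car1-GO,E:wait,S:car4-GO,W:wait | queues: N=2 E=1 S=1 W=1
Step 2 [NS]: N:car3-GO,E:wait,S:car5-GO,W:wait | queues: N=1 E=1 S=0 W=1
Step 3 [NS]: N:car6-GO,E:wait,S:empty,W:wait | queues: N=0 E=1 S=0 W=1
Step 4 [EW]: N:wait,E:car7-GO,S:wait,W:car2-GO | queues: N=0 E=0 S=0 W=0
Car 5 crosses at step 2

2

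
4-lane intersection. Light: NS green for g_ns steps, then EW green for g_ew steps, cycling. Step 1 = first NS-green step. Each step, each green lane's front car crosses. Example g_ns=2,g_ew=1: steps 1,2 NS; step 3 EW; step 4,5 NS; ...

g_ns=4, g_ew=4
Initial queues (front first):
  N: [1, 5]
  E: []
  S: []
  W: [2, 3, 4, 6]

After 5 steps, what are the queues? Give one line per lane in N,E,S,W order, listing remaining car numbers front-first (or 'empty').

Step 1 [NS]: N:car1-GO,E:wait,S:empty,W:wait | queues: N=1 E=0 S=0 W=4
Step 2 [NS]: N:car5-GO,E:wait,S:empty,W:wait | queues: N=0 E=0 S=0 W=4
Step 3 [NS]: N:empty,E:wait,S:empty,W:wait | queues: N=0 E=0 S=0 W=4
Step 4 [NS]: N:empty,E:wait,S:empty,W:wait | queues: N=0 E=0 S=0 W=4
Step 5 [EW]: N:wait,E:empty,S:wait,W:car2-GO | queues: N=0 E=0 S=0 W=3

N: empty
E: empty
S: empty
W: 3 4 6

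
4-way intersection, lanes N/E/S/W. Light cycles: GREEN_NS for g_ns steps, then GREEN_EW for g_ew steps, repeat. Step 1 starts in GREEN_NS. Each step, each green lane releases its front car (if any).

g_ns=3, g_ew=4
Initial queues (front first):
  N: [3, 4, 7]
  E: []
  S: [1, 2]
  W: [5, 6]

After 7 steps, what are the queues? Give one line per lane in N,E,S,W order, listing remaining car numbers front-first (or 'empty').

Step 1 [NS]: N:car3-GO,E:wait,S:car1-GO,W:wait | queues: N=2 E=0 S=1 W=2
Step 2 [NS]: N:car4-GO,E:wait,S:car2-GO,W:wait | queues: N=1 E=0 S=0 W=2
Step 3 [NS]: N:car7-GO,E:wait,S:empty,W:wait | queues: N=0 E=0 S=0 W=2
Step 4 [EW]: N:wait,E:empty,S:wait,W:car5-GO | queues: N=0 E=0 S=0 W=1
Step 5 [EW]: N:wait,E:empty,S:wait,W:car6-GO | queues: N=0 E=0 S=0 W=0

N: empty
E: empty
S: empty
W: empty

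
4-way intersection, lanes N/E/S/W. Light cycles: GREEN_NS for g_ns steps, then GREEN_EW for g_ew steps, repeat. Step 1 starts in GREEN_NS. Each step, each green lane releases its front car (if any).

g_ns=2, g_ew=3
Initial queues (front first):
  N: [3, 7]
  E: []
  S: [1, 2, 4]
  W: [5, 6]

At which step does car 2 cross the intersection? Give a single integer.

Step 1 [NS]: N:car3-GO,E:wait,S:car1-GO,W:wait | queues: N=1 E=0 S=2 W=2
Step 2 [NS]: N:car7-GO,E:wait,S:car2-GO,W:wait | queues: N=0 E=0 S=1 W=2
Step 3 [EW]: N:wait,E:empty,S:wait,W:car5-GO | queues: N=0 E=0 S=1 W=1
Step 4 [EW]: N:wait,E:empty,S:wait,W:car6-GO | queues: N=0 E=0 S=1 W=0
Step 5 [EW]: N:wait,E:empty,S:wait,W:empty | queues: N=0 E=0 S=1 W=0
Step 6 [NS]: N:empty,E:wait,S:car4-GO,W:wait | queues: N=0 E=0 S=0 W=0
Car 2 crosses at step 2

2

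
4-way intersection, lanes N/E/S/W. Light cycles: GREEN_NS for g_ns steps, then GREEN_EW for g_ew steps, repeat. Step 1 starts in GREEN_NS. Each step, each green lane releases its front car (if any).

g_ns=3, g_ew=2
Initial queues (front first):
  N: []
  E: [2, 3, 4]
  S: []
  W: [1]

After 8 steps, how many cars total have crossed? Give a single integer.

Step 1 [NS]: N:empty,E:wait,S:empty,W:wait | queues: N=0 E=3 S=0 W=1
Step 2 [NS]: N:empty,E:wait,S:empty,W:wait | queues: N=0 E=3 S=0 W=1
Step 3 [NS]: N:empty,E:wait,S:empty,W:wait | queues: N=0 E=3 S=0 W=1
Step 4 [EW]: N:wait,E:car2-GO,S:wait,W:car1-GO | queues: N=0 E=2 S=0 W=0
Step 5 [EW]: N:wait,E:car3-GO,S:wait,W:empty | queues: N=0 E=1 S=0 W=0
Step 6 [NS]: N:empty,E:wait,S:empty,W:wait | queues: N=0 E=1 S=0 W=0
Step 7 [NS]: N:empty,E:wait,S:empty,W:wait | queues: N=0 E=1 S=0 W=0
Step 8 [NS]: N:empty,E:wait,S:empty,W:wait | queues: N=0 E=1 S=0 W=0
Cars crossed by step 8: 3

Answer: 3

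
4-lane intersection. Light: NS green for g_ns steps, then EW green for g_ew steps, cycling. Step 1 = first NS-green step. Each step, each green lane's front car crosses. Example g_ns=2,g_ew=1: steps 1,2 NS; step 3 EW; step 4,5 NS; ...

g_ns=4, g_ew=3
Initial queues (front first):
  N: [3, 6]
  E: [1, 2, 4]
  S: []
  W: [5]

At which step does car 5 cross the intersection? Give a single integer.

Step 1 [NS]: N:car3-GO,E:wait,S:empty,W:wait | queues: N=1 E=3 S=0 W=1
Step 2 [NS]: N:car6-GO,E:wait,S:empty,W:wait | queues: N=0 E=3 S=0 W=1
Step 3 [NS]: N:empty,E:wait,S:empty,W:wait | queues: N=0 E=3 S=0 W=1
Step 4 [NS]: N:empty,E:wait,S:empty,W:wait | queues: N=0 E=3 S=0 W=1
Step 5 [EW]: N:wait,E:car1-GO,S:wait,W:car5-GO | queues: N=0 E=2 S=0 W=0
Step 6 [EW]: N:wait,E:car2-GO,S:wait,W:empty | queues: N=0 E=1 S=0 W=0
Step 7 [EW]: N:wait,E:car4-GO,S:wait,W:empty | queues: N=0 E=0 S=0 W=0
Car 5 crosses at step 5

5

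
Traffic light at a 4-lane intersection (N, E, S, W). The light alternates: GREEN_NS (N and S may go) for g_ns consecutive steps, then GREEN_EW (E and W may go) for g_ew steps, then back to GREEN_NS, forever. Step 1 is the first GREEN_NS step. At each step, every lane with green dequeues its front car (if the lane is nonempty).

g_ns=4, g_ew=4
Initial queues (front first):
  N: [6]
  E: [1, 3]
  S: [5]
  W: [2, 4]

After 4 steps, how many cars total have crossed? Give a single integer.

Step 1 [NS]: N:car6-GO,E:wait,S:car5-GO,W:wait | queues: N=0 E=2 S=0 W=2
Step 2 [NS]: N:empty,E:wait,S:empty,W:wait | queues: N=0 E=2 S=0 W=2
Step 3 [NS]: N:empty,E:wait,S:empty,W:wait | queues: N=0 E=2 S=0 W=2
Step 4 [NS]: N:empty,E:wait,S:empty,W:wait | queues: N=0 E=2 S=0 W=2
Cars crossed by step 4: 2

Answer: 2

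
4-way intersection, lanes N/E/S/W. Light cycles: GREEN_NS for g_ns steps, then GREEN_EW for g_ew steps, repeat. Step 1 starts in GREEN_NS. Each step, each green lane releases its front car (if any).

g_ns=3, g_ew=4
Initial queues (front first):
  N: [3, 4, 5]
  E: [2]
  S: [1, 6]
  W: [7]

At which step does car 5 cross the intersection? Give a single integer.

Step 1 [NS]: N:car3-GO,E:wait,S:car1-GO,W:wait | queues: N=2 E=1 S=1 W=1
Step 2 [NS]: N:car4-GO,E:wait,S:car6-GO,W:wait | queues: N=1 E=1 S=0 W=1
Step 3 [NS]: N:car5-GO,E:wait,S:empty,W:wait | queues: N=0 E=1 S=0 W=1
Step 4 [EW]: N:wait,E:car2-GO,S:wait,W:car7-GO | queues: N=0 E=0 S=0 W=0
Car 5 crosses at step 3

3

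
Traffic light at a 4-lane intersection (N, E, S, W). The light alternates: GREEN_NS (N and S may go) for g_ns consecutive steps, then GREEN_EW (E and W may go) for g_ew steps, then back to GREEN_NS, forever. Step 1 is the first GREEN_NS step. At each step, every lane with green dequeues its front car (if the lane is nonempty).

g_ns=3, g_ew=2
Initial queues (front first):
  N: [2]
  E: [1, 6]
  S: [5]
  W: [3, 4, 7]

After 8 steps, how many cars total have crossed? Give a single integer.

Answer: 6

Derivation:
Step 1 [NS]: N:car2-GO,E:wait,S:car5-GO,W:wait | queues: N=0 E=2 S=0 W=3
Step 2 [NS]: N:empty,E:wait,S:empty,W:wait | queues: N=0 E=2 S=0 W=3
Step 3 [NS]: N:empty,E:wait,S:empty,W:wait | queues: N=0 E=2 S=0 W=3
Step 4 [EW]: N:wait,E:car1-GO,S:wait,W:car3-GO | queues: N=0 E=1 S=0 W=2
Step 5 [EW]: N:wait,E:car6-GO,S:wait,W:car4-GO | queues: N=0 E=0 S=0 W=1
Step 6 [NS]: N:empty,E:wait,S:empty,W:wait | queues: N=0 E=0 S=0 W=1
Step 7 [NS]: N:empty,E:wait,S:empty,W:wait | queues: N=0 E=0 S=0 W=1
Step 8 [NS]: N:empty,E:wait,S:empty,W:wait | queues: N=0 E=0 S=0 W=1
Cars crossed by step 8: 6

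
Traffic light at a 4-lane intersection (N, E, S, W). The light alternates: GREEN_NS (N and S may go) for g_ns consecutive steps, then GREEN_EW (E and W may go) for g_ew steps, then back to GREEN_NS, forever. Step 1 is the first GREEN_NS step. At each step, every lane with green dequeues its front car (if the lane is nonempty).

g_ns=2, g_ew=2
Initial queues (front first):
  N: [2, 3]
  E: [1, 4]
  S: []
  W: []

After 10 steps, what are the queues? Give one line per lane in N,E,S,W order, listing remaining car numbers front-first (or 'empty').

Step 1 [NS]: N:car2-GO,E:wait,S:empty,W:wait | queues: N=1 E=2 S=0 W=0
Step 2 [NS]: N:car3-GO,E:wait,S:empty,W:wait | queues: N=0 E=2 S=0 W=0
Step 3 [EW]: N:wait,E:car1-GO,S:wait,W:empty | queues: N=0 E=1 S=0 W=0
Step 4 [EW]: N:wait,E:car4-GO,S:wait,W:empty | queues: N=0 E=0 S=0 W=0

N: empty
E: empty
S: empty
W: empty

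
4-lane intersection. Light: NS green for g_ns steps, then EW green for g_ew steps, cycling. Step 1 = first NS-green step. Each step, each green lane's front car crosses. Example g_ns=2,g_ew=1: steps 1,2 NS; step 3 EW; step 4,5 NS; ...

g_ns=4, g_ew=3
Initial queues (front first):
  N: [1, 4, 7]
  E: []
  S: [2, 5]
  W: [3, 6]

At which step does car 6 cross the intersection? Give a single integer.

Step 1 [NS]: N:car1-GO,E:wait,S:car2-GO,W:wait | queues: N=2 E=0 S=1 W=2
Step 2 [NS]: N:car4-GO,E:wait,S:car5-GO,W:wait | queues: N=1 E=0 S=0 W=2
Step 3 [NS]: N:car7-GO,E:wait,S:empty,W:wait | queues: N=0 E=0 S=0 W=2
Step 4 [NS]: N:empty,E:wait,S:empty,W:wait | queues: N=0 E=0 S=0 W=2
Step 5 [EW]: N:wait,E:empty,S:wait,W:car3-GO | queues: N=0 E=0 S=0 W=1
Step 6 [EW]: N:wait,E:empty,S:wait,W:car6-GO | queues: N=0 E=0 S=0 W=0
Car 6 crosses at step 6

6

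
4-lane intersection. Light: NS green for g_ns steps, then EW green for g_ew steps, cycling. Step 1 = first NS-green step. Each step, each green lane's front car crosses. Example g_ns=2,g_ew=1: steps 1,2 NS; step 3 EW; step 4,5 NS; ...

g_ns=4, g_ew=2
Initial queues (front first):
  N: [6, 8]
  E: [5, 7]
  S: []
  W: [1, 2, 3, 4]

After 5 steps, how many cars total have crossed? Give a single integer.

Step 1 [NS]: N:car6-GO,E:wait,S:empty,W:wait | queues: N=1 E=2 S=0 W=4
Step 2 [NS]: N:car8-GO,E:wait,S:empty,W:wait | queues: N=0 E=2 S=0 W=4
Step 3 [NS]: N:empty,E:wait,S:empty,W:wait | queues: N=0 E=2 S=0 W=4
Step 4 [NS]: N:empty,E:wait,S:empty,W:wait | queues: N=0 E=2 S=0 W=4
Step 5 [EW]: N:wait,E:car5-GO,S:wait,W:car1-GO | queues: N=0 E=1 S=0 W=3
Cars crossed by step 5: 4

Answer: 4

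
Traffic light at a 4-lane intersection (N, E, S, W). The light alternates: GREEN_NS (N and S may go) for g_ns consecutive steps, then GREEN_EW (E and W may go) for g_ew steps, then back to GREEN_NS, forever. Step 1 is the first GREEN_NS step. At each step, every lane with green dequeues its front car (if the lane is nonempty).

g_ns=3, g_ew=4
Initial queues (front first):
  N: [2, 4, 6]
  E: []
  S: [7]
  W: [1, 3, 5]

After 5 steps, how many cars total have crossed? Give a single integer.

Answer: 6

Derivation:
Step 1 [NS]: N:car2-GO,E:wait,S:car7-GO,W:wait | queues: N=2 E=0 S=0 W=3
Step 2 [NS]: N:car4-GO,E:wait,S:empty,W:wait | queues: N=1 E=0 S=0 W=3
Step 3 [NS]: N:car6-GO,E:wait,S:empty,W:wait | queues: N=0 E=0 S=0 W=3
Step 4 [EW]: N:wait,E:empty,S:wait,W:car1-GO | queues: N=0 E=0 S=0 W=2
Step 5 [EW]: N:wait,E:empty,S:wait,W:car3-GO | queues: N=0 E=0 S=0 W=1
Cars crossed by step 5: 6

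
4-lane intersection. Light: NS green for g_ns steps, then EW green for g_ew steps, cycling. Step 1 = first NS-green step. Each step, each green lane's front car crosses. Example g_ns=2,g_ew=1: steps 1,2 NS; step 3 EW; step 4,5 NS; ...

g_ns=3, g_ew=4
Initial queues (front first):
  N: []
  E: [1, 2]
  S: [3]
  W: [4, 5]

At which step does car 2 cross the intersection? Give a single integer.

Step 1 [NS]: N:empty,E:wait,S:car3-GO,W:wait | queues: N=0 E=2 S=0 W=2
Step 2 [NS]: N:empty,E:wait,S:empty,W:wait | queues: N=0 E=2 S=0 W=2
Step 3 [NS]: N:empty,E:wait,S:empty,W:wait | queues: N=0 E=2 S=0 W=2
Step 4 [EW]: N:wait,E:car1-GO,S:wait,W:car4-GO | queues: N=0 E=1 S=0 W=1
Step 5 [EW]: N:wait,E:car2-GO,S:wait,W:car5-GO | queues: N=0 E=0 S=0 W=0
Car 2 crosses at step 5

5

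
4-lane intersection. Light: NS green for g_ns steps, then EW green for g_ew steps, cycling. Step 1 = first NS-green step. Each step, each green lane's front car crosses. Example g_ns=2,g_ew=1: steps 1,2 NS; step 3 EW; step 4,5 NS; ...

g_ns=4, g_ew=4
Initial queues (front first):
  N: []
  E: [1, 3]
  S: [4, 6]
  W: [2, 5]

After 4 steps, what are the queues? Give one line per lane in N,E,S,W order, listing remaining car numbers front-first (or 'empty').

Step 1 [NS]: N:empty,E:wait,S:car4-GO,W:wait | queues: N=0 E=2 S=1 W=2
Step 2 [NS]: N:empty,E:wait,S:car6-GO,W:wait | queues: N=0 E=2 S=0 W=2
Step 3 [NS]: N:empty,E:wait,S:empty,W:wait | queues: N=0 E=2 S=0 W=2
Step 4 [NS]: N:empty,E:wait,S:empty,W:wait | queues: N=0 E=2 S=0 W=2

N: empty
E: 1 3
S: empty
W: 2 5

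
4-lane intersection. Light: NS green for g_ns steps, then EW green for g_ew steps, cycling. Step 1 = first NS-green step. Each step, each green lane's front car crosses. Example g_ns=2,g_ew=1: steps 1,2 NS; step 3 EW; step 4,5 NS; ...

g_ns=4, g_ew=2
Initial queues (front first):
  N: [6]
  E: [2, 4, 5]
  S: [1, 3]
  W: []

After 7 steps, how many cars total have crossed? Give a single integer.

Answer: 5

Derivation:
Step 1 [NS]: N:car6-GO,E:wait,S:car1-GO,W:wait | queues: N=0 E=3 S=1 W=0
Step 2 [NS]: N:empty,E:wait,S:car3-GO,W:wait | queues: N=0 E=3 S=0 W=0
Step 3 [NS]: N:empty,E:wait,S:empty,W:wait | queues: N=0 E=3 S=0 W=0
Step 4 [NS]: N:empty,E:wait,S:empty,W:wait | queues: N=0 E=3 S=0 W=0
Step 5 [EW]: N:wait,E:car2-GO,S:wait,W:empty | queues: N=0 E=2 S=0 W=0
Step 6 [EW]: N:wait,E:car4-GO,S:wait,W:empty | queues: N=0 E=1 S=0 W=0
Step 7 [NS]: N:empty,E:wait,S:empty,W:wait | queues: N=0 E=1 S=0 W=0
Cars crossed by step 7: 5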